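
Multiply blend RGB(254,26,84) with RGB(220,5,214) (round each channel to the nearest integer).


Multiply: C = A×B/255, rounded to nearest integer
R: 254×220/255 = 55880/255 ≈ 219.137 → 219
G: 26×5/255 = 130/255 ≈ 0.510 → 1
B: 84×214/255 = 17976/255 ≈ 70.494 → 70
= RGB(219, 1, 70)


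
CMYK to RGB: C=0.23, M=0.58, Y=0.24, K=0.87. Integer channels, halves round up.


R = 255 × (1-C) × (1-K) = 255 × 0.77 × 0.13 = 25.5255 → 26
G = 255 × (1-M) × (1-K) = 255 × 0.42 × 0.13 = 13.923 → 14
B = 255 × (1-Y) × (1-K) = 255 × 0.76 × 0.13 = 25.194 → 25
= RGB(26, 14, 25)


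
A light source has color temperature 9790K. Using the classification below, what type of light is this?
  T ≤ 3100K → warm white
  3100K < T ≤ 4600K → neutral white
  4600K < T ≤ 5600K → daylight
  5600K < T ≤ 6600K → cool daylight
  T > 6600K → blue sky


Temperature: 9790K
9790K > 6600K → blue sky
Classification: blue sky


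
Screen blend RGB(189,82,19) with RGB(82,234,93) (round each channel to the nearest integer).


Screen: C = 255 - (255-A)×(255-B)/255, rounded to nearest integer
R: 255 - (255-189)×(255-82)/255 = 255 - 11418/255 ≈ 255 - 44.776 = 210.224 → 210
G: 255 - (255-82)×(255-234)/255 = 255 - 3633/255 ≈ 255 - 14.247 = 240.753 → 241
B: 255 - (255-19)×(255-93)/255 = 255 - 38232/255 ≈ 255 - 149.929 = 105.071 → 105
= RGB(210, 241, 105)


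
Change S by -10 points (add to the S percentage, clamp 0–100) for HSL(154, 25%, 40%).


Original S = 25%
Adjustment = -10 percentage points
New S = 25 + (-10) = 15
Clamp to [0, 100] → 15
= HSL(154°, 15%, 40%)


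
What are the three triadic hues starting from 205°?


Triadic: equally spaced at 120° intervals
H1 = 205°
H2 = (205 + 120) mod 360 = 325°
H3 = (205 + 240) mod 360 = 85°
Triadic = 205°, 325°, 85°


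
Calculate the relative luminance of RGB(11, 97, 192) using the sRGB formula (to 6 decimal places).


Linearize each channel (sRGB transfer function): c = v/255; c_lin = c/12.92 if c ≤ 0.04045, else ((c+0.055)/1.055)^2.4
  R: 11/255 ≈ 0.043137 > 0.04045 → ((0.043137+0.055)/1.055)^2.4 ≈ 0.003347
  G: 97/255 ≈ 0.380392 > 0.04045 → ((0.380392+0.055)/1.055)^2.4 ≈ 0.119538
  B: 192/255 ≈ 0.752941 > 0.04045 → ((0.752941+0.055)/1.055)^2.4 ≈ 0.527115
R_lin = 0.003347, G_lin = 0.119538, B_lin = 0.527115
L = 0.2126×R + 0.7152×G + 0.0722×B
L = 0.2126×0.003347 + 0.7152×0.119538 + 0.0722×0.527115
L ≈ 0.124263


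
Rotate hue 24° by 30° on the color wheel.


New hue = (H + rotation) mod 360
New hue = (24 + 30) mod 360
= 54 mod 360
= 54°


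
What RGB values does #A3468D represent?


A3 → 163 (R)
46 → 70 (G)
8D → 141 (B)
= RGB(163, 70, 141)


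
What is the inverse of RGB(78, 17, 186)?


Invert: (255-R, 255-G, 255-B)
R: 255-78 = 177
G: 255-17 = 238
B: 255-186 = 69
= RGB(177, 238, 69)


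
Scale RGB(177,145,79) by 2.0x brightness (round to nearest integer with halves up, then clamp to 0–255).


Multiply each channel by 2.0, round half up, clamp to [0, 255]
R: 177×2.0 = 354 → clamp → 255
G: 145×2.0 = 290 → clamp → 255
B: 79×2.0 = 158
= RGB(255, 255, 158)


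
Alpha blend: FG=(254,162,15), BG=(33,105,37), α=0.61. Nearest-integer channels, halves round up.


C = α×F + (1-α)×B, with 1-α = 0.39
R: 0.61×254 + 0.39×33 = 154.94 + 12.87 = 167.81 → 168
G: 0.61×162 + 0.39×105 = 98.82 + 40.95 = 139.77 → 140
B: 0.61×15 + 0.39×37 = 9.15 + 14.43 = 23.58 → 24
= RGB(168, 140, 24)


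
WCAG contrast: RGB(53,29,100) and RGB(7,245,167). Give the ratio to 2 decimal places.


Linearize each sRGB channel c=v/255: c/12.92 if c ≤ 0.04045 else ((c+0.055)/1.055)^2.4
L = 0.2126×R_lin + 0.7152×G_lin + 0.0722×B_lin
Color 1 (53,29,100):
  R=53: 53/255≈0.2078 > 0.04045 → ((0.2078+0.055)/1.055)^2.4 ≈ 0.03560
  G=29: 29/255≈0.1137 > 0.04045 → ((0.1137+0.055)/1.055)^2.4 ≈ 0.01229
  B=100: 100/255≈0.3922 > 0.04045 → ((0.3922+0.055)/1.055)^2.4 ≈ 0.12744
  L1 = 0.2126×0.03560 + 0.7152×0.01229 + 0.0722×0.12744 ≈ 0.02556
Color 2 (7,245,167):
  R=7: 7/255≈0.0275 ≤ 0.04045 → 0.0275/12.92 ≈ 0.00212
  G=245: 245/255≈0.9608 > 0.04045 → ((0.9608+0.055)/1.055)^2.4 ≈ 0.91310
  B=167: 167/255≈0.6549 > 0.04045 → ((0.6549+0.055)/1.055)^2.4 ≈ 0.38643
  L2 = 0.2126×0.00212 + 0.7152×0.91310 + 0.0722×0.38643 ≈ 0.68140
Lighter = 0.68140, Darker = 0.02556
Ratio = (L_lighter + 0.05) / (L_darker + 0.05)
Ratio = (0.68140 + 0.05) / (0.02556 + 0.05) = 0.73140 / 0.07556 ≈ 9.6801
Ratio ≈ 9.68:1


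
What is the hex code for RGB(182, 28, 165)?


R = 182 → B6 (hex)
G = 28 → 1C (hex)
B = 165 → A5 (hex)
Hex = #B61CA5


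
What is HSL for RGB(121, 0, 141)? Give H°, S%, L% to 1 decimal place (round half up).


Normalize: R'=121/255≈0.4745, G'=0/255≈0.0000, B'=141/255≈0.5529
Max=141/255, Min=0/255, Δ=Max-Min=141/255
L = (Max+Min)/2 = (141+0)/510 = 141/510 = 0.27647… → L = 27.6%
L ≤ 0.5 → S = Δ/(Max+Min) = 141/(141+0) = 141/141 = 1 → S = 100.0%
(the 1/255 factors cancel in S and H, so raw channel differences can be used)
Max is B' → H = 60 × ((R-G)/Δ + 4) = 60 × ((121-0)/141 + 4)
  121/141 + 4 = 0.8581… + 4 = 4.8581…
  H = 60 × 4.8581… = 291.489…° → H = 291.5°
= HSL(291.5°, 100.0%, 27.6%)


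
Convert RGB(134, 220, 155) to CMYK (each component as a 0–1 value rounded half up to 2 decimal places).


R'=134/255≈0.5255, G'=220/255≈0.8627, B'=155/255≈0.6078
K = 1 - max(R',G',B') = 1 - 220/255 = 35/255 = 0.13725… → 0.14
(1-R'-K)/(1-K) simplifies to (max-R)/max with max = 220:
C = (220-134)/220 = 86/220 = 0.39090… → 0.39
M = (220-220)/220 = 0/220 = 0 → 0.00
Y = (220-155)/220 = 65/220 = 0.29545… → 0.30
= CMYK(0.39, 0.00, 0.30, 0.14)


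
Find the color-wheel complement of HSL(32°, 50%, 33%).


Complement = opposite side of color wheel = hue + 180°
H' = (32 + 180) mod 360 = 212°
S and L unchanged.
= HSL(212°, 50%, 33%)


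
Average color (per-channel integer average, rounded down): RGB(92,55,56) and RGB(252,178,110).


Midpoint: each channel = ⌊(C₁+C₂)/2⌋
R: ⌊(92+252)/2⌋ = 172
G: ⌊(55+178)/2⌋ = 116
B: ⌊(56+110)/2⌋ = 83
= RGB(172, 116, 83)


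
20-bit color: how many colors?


Colors = 2^bits = 2^20
= 1,048,576 colors


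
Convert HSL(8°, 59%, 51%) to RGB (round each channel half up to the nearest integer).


H=8°, S=0.59, L=0.51
C = (1-|2L-1|)×S = (1-|0.02|)×0.59 = 0.5782
H' = H/60 = 8/60 ≈ 0.1333; X = C×(1-|H' mod 2 - 1|) ≈ 0.0771
m = L - C/2 = 0.51 - 0.2891 = 0.2209
Sector ⌊H'⌋ = 0 → (R',G',B') = (0.5782, ≈0.0771, 0.0)
RGB = ((R'+m)×255, (G'+m)×255, (B'+m)×255) = (203.7705, 75.9883, 56.3295)
Round half up → RGB(204, 76, 56)


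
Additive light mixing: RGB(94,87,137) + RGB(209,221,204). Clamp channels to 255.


Additive: each channel = min(255, C₁+C₂)
R: 94+209 = 303 → 255
G: 87+221 = 308 → 255
B: 137+204 = 341 → 255
= RGB(255, 255, 255)


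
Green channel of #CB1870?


Color: #CB1870
R = CB = 203
G = 18 = 24
B = 70 = 112
Green = 24


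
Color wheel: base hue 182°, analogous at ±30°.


Base hue: 182°
Left analog: (182 - 30) mod 360 = 152°
Right analog: (182 + 30) mod 360 = 212°
Analogous hues = 152° and 212°


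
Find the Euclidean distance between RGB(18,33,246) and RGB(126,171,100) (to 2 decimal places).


d = √[(R₁-R₂)² + (G₁-G₂)² + (B₁-B₂)²]
d = √[(18-126)² + (33-171)² + (246-100)²]
d = √[11664 + 19044 + 21316]
d = √52024
d ≈ 228.09


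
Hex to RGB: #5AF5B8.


5A → 90 (R)
F5 → 245 (G)
B8 → 184 (B)
= RGB(90, 245, 184)


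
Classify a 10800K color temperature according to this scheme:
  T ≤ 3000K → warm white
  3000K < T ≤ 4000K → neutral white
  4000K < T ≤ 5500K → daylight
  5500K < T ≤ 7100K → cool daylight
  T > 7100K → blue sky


Temperature: 10800K
10800K > 7100K → blue sky
Classification: blue sky


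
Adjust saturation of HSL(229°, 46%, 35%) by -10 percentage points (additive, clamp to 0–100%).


Original S = 46%
Adjustment = -10 percentage points
New S = 46 + (-10) = 36
Clamp to [0, 100] → 36
= HSL(229°, 36%, 35%)


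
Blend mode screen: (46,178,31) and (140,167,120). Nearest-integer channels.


Screen: C = 255 - (255-A)×(255-B)/255, rounded to nearest integer
R: 255 - (255-46)×(255-140)/255 = 255 - 24035/255 ≈ 255 - 94.255 = 160.745 → 161
G: 255 - (255-178)×(255-167)/255 = 255 - 6776/255 ≈ 255 - 26.573 = 228.427 → 228
B: 255 - (255-31)×(255-120)/255 = 255 - 30240/255 ≈ 255 - 118.588 = 136.412 → 136
= RGB(161, 228, 136)


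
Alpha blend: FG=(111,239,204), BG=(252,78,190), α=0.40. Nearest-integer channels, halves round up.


C = α×F + (1-α)×B, with 1-α = 0.60
R: 0.40×111 + 0.60×252 = 44.40 + 151.20 = 195.60 → 196
G: 0.40×239 + 0.60×78 = 95.60 + 46.80 = 142.40 → 142
B: 0.40×204 + 0.60×190 = 81.60 + 114.00 = 195.60 → 196
= RGB(196, 142, 196)


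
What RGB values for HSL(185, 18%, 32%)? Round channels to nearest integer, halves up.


H=185°, S=0.18, L=0.32
C = (1-|2L-1|)×S = (1-|-0.36|)×0.18 = 0.1152
H' = H/60 = 185/60 ≈ 3.0833; X = C×(1-|H' mod 2 - 1|) = 0.1056
m = L - C/2 = 0.32 - 0.0576 = 0.2624
Sector ⌊H'⌋ = 3 → (R',G',B') = (0.0, 0.1056, 0.1152)
RGB = ((R'+m)×255, (G'+m)×255, (B'+m)×255) = (66.912, 93.84, 96.288)
Round half up → RGB(67, 94, 96)


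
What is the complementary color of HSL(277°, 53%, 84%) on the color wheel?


Complement = opposite side of color wheel = hue + 180°
H' = (277 + 180) mod 360 = 97°
S and L unchanged.
= HSL(97°, 53%, 84%)


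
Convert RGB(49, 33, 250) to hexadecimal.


R = 49 → 31 (hex)
G = 33 → 21 (hex)
B = 250 → FA (hex)
Hex = #3121FA


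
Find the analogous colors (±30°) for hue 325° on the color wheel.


Base hue: 325°
Left analog: (325 - 30) mod 360 = 295°
Right analog: (325 + 30) mod 360 = 355°
Analogous hues = 295° and 355°


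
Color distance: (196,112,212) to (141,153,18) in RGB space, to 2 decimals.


d = √[(R₁-R₂)² + (G₁-G₂)² + (B₁-B₂)²]
d = √[(196-141)² + (112-153)² + (212-18)²]
d = √[3025 + 1681 + 37636]
d = √42342
d ≈ 205.77


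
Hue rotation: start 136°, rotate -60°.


New hue = (H + rotation) mod 360
New hue = (136 -60) mod 360
= 76 mod 360
= 76°


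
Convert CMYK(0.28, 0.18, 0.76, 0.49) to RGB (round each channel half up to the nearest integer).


R = 255 × (1-C) × (1-K) = 255 × 0.72 × 0.51 = 93.636 → 94
G = 255 × (1-M) × (1-K) = 255 × 0.82 × 0.51 = 106.641 → 107
B = 255 × (1-Y) × (1-K) = 255 × 0.24 × 0.51 = 31.212 → 31
= RGB(94, 107, 31)


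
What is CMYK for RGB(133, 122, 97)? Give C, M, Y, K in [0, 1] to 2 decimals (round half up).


R'=133/255≈0.5216, G'=122/255≈0.4784, B'=97/255≈0.3804
K = 1 - max(R',G',B') = 1 - 133/255 = 122/255 = 0.47843… → 0.48
(1-R'-K)/(1-K) simplifies to (max-R)/max with max = 133:
C = (133-133)/133 = 0/133 = 0 → 0.00
M = (133-122)/133 = 11/133 = 0.08270… → 0.08
Y = (133-97)/133 = 36/133 = 0.27067… → 0.27
= CMYK(0.00, 0.08, 0.27, 0.48)


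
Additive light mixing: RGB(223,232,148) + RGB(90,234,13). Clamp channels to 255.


Additive: each channel = min(255, C₁+C₂)
R: 223+90 = 313 → 255
G: 232+234 = 466 → 255
B: 148+13 = 161 → 161
= RGB(255, 255, 161)


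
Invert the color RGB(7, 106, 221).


Invert: (255-R, 255-G, 255-B)
R: 255-7 = 248
G: 255-106 = 149
B: 255-221 = 34
= RGB(248, 149, 34)


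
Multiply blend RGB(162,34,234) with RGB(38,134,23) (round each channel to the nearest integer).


Multiply: C = A×B/255, rounded to nearest integer
R: 162×38/255 = 6156/255 ≈ 24.141 → 24
G: 34×134/255 = 4556/255 ≈ 17.867 → 18
B: 234×23/255 = 5382/255 ≈ 21.106 → 21
= RGB(24, 18, 21)


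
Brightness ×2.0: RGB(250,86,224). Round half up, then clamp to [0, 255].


Multiply each channel by 2.0, round half up, clamp to [0, 255]
R: 250×2.0 = 500 → clamp → 255
G: 86×2.0 = 172
B: 224×2.0 = 448 → clamp → 255
= RGB(255, 172, 255)


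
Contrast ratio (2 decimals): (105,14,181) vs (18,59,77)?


Linearize each sRGB channel c=v/255: c/12.92 if c ≤ 0.04045 else ((c+0.055)/1.055)^2.4
L = 0.2126×R_lin + 0.7152×G_lin + 0.0722×B_lin
Color 1 (105,14,181):
  R=105: 105/255≈0.4118 > 0.04045 → ((0.4118+0.055)/1.055)^2.4 ≈ 0.14126
  G=14: 14/255≈0.0549 > 0.04045 → ((0.0549+0.055)/1.055)^2.4 ≈ 0.00439
  B=181: 181/255≈0.7098 > 0.04045 → ((0.7098+0.055)/1.055)^2.4 ≈ 0.46208
  L1 = 0.2126×0.14126 + 0.7152×0.00439 + 0.0722×0.46208 ≈ 0.06654
Color 2 (18,59,77):
  R=18: 18/255≈0.0706 > 0.04045 → ((0.0706+0.055)/1.055)^2.4 ≈ 0.00605
  G=59: 59/255≈0.2314 > 0.04045 → ((0.2314+0.055)/1.055)^2.4 ≈ 0.04374
  B=77: 77/255≈0.3020 > 0.04045 → ((0.3020+0.055)/1.055)^2.4 ≈ 0.07421
  L2 = 0.2126×0.00605 + 0.7152×0.04374 + 0.0722×0.07421 ≈ 0.03792
Lighter = 0.06654, Darker = 0.03792
Ratio = (L_lighter + 0.05) / (L_darker + 0.05)
Ratio = (0.06654 + 0.05) / (0.03792 + 0.05) = 0.11654 / 0.08792 ≈ 1.3254
Ratio ≈ 1.33:1


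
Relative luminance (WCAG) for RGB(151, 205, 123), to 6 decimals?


Linearize each channel (sRGB transfer function): c = v/255; c_lin = c/12.92 if c ≤ 0.04045, else ((c+0.055)/1.055)^2.4
  R: 151/255 ≈ 0.592157 > 0.04045 → ((0.592157+0.055)/1.055)^2.4 ≈ 0.309469
  G: 205/255 ≈ 0.803922 > 0.04045 → ((0.803922+0.055)/1.055)^2.4 ≈ 0.610496
  B: 123/255 ≈ 0.482353 > 0.04045 → ((0.482353+0.055)/1.055)^2.4 ≈ 0.198069
R_lin = 0.309469, G_lin = 0.610496, B_lin = 0.198069
L = 0.2126×R + 0.7152×G + 0.0722×B
L = 0.2126×0.309469 + 0.7152×0.610496 + 0.0722×0.198069
L ≈ 0.516720


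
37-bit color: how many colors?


Colors = 2^bits = 2^37
= 137,438,953,472 colors


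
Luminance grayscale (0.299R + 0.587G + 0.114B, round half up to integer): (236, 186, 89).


Gray = 0.299×R + 0.587×G + 0.114×B
Gray = 0.299×236 + 0.587×186 + 0.114×89
Gray = 70.564 + 109.182 + 10.146
Gray = 189.892 → round half up → 190
Gray = 190


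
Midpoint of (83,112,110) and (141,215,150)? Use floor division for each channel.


Midpoint: each channel = ⌊(C₁+C₂)/2⌋
R: ⌊(83+141)/2⌋ = 112
G: ⌊(112+215)/2⌋ = 163
B: ⌊(110+150)/2⌋ = 130
= RGB(112, 163, 130)


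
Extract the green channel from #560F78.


Color: #560F78
R = 56 = 86
G = 0F = 15
B = 78 = 120
Green = 15


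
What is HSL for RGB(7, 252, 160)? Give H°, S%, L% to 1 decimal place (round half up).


Normalize: R'=7/255≈0.0275, G'=252/255≈0.9882, B'=160/255≈0.6275
Max=252/255, Min=7/255, Δ=Max-Min=245/255
L = (Max+Min)/2 = (252+7)/510 = 259/510 = 0.50784… → L = 50.8%
L > 0.5 → S = Δ/(2-Max-Min) = 245/(510-252-7) = 245/251 = 0.97609… → S = 97.6%
(the 1/255 factors cancel in S and H, so raw channel differences can be used)
Max is G' → H = 60 × ((B-R)/Δ + 2) = 60 × ((160-7)/245 + 2)
  153/245 + 2 = 0.6244… + 2 = 2.6244…
  H = 60 × 2.6244… = 157.469…° → H = 157.5°
= HSL(157.5°, 97.6%, 50.8%)


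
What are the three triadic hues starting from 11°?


Triadic: equally spaced at 120° intervals
H1 = 11°
H2 = (11 + 120) mod 360 = 131°
H3 = (11 + 240) mod 360 = 251°
Triadic = 11°, 131°, 251°


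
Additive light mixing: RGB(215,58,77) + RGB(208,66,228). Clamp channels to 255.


Additive: each channel = min(255, C₁+C₂)
R: 215+208 = 423 → 255
G: 58+66 = 124 → 124
B: 77+228 = 305 → 255
= RGB(255, 124, 255)


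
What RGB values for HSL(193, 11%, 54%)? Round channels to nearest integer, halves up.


H=193°, S=0.11, L=0.54
C = (1-|2L-1|)×S = (1-|0.08|)×0.11 = 0.1012
H' = H/60 = 193/60 ≈ 3.2167; X = C×(1-|H' mod 2 - 1|) ≈ 0.0793
m = L - C/2 = 0.54 - 0.0506 = 0.4894
Sector ⌊H'⌋ = 3 → (R',G',B') = (0.0, ≈0.0793, 0.1012)
RGB = ((R'+m)×255, (G'+m)×255, (B'+m)×255) = (124.797, 145.0117, 150.603)
Round half up → RGB(125, 145, 151)


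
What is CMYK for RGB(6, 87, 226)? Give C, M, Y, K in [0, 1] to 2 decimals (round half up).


R'=6/255≈0.0235, G'=87/255≈0.3412, B'=226/255≈0.8863
K = 1 - max(R',G',B') = 1 - 226/255 = 29/255 = 0.11372… → 0.11
(1-R'-K)/(1-K) simplifies to (max-R)/max with max = 226:
C = (226-6)/226 = 220/226 = 0.97345… → 0.97
M = (226-87)/226 = 139/226 = 0.61504… → 0.62
Y = (226-226)/226 = 0/226 = 0 → 0.00
= CMYK(0.97, 0.62, 0.00, 0.11)


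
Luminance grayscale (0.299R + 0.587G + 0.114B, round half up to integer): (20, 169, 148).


Gray = 0.299×R + 0.587×G + 0.114×B
Gray = 0.299×20 + 0.587×169 + 0.114×148
Gray = 5.980 + 99.203 + 16.872
Gray = 122.055 → round half up → 122
Gray = 122


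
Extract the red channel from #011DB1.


Color: #011DB1
R = 01 = 1
G = 1D = 29
B = B1 = 177
Red = 1


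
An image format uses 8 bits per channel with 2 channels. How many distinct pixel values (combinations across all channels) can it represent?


Total bits = 8 bits/channel × 2 channels = 16 bits
Distinct pixel values = 2^16
= 65,536 pixel values


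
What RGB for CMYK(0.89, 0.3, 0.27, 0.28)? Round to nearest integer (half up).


R = 255 × (1-C) × (1-K) = 255 × 0.11 × 0.72 = 20.196 → 20
G = 255 × (1-M) × (1-K) = 255 × 0.70 × 0.72 = 128.52 → 129
B = 255 × (1-Y) × (1-K) = 255 × 0.73 × 0.72 = 134.028 → 134
= RGB(20, 129, 134)


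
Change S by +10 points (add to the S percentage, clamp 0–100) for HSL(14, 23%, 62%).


Original S = 23%
Adjustment = +10 percentage points
New S = 23 + (10) = 33
Clamp to [0, 100] → 33
= HSL(14°, 33%, 62%)


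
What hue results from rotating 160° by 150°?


New hue = (H + rotation) mod 360
New hue = (160 + 150) mod 360
= 310 mod 360
= 310°


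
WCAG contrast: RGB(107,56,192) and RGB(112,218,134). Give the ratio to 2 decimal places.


Linearize each sRGB channel c=v/255: c/12.92 if c ≤ 0.04045 else ((c+0.055)/1.055)^2.4
L = 0.2126×R_lin + 0.7152×G_lin + 0.0722×B_lin
Color 1 (107,56,192):
  R=107: 107/255≈0.4196 > 0.04045 → ((0.4196+0.055)/1.055)^2.4 ≈ 0.14703
  G=56: 56/255≈0.2196 > 0.04045 → ((0.2196+0.055)/1.055)^2.4 ≈ 0.03955
  B=192: 192/255≈0.7529 > 0.04045 → ((0.7529+0.055)/1.055)^2.4 ≈ 0.52712
  L1 = 0.2126×0.14703 + 0.7152×0.03955 + 0.0722×0.52712 ≈ 0.09760
Color 2 (112,218,134):
  R=112: 112/255≈0.4392 > 0.04045 → ((0.4392+0.055)/1.055)^2.4 ≈ 0.16203
  G=218: 218/255≈0.8549 > 0.04045 → ((0.8549+0.055)/1.055)^2.4 ≈ 0.70110
  B=134: 134/255≈0.5255 > 0.04045 → ((0.5255+0.055)/1.055)^2.4 ≈ 0.23840
  L2 = 0.2126×0.16203 + 0.7152×0.70110 + 0.0722×0.23840 ≈ 0.55309
Lighter = 0.55309, Darker = 0.09760
Ratio = (L_lighter + 0.05) / (L_darker + 0.05)
Ratio = (0.55309 + 0.05) / (0.09760 + 0.05) = 0.60309 / 0.14760 ≈ 4.0860
Ratio ≈ 4.09:1


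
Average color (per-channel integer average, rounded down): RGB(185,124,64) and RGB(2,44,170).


Midpoint: each channel = ⌊(C₁+C₂)/2⌋
R: ⌊(185+2)/2⌋ = 93
G: ⌊(124+44)/2⌋ = 84
B: ⌊(64+170)/2⌋ = 117
= RGB(93, 84, 117)


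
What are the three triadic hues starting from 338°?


Triadic: equally spaced at 120° intervals
H1 = 338°
H2 = (338 + 120) mod 360 = 98°
H3 = (338 + 240) mod 360 = 218°
Triadic = 338°, 98°, 218°


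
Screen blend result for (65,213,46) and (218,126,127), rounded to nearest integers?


Screen: C = 255 - (255-A)×(255-B)/255, rounded to nearest integer
R: 255 - (255-65)×(255-218)/255 = 255 - 7030/255 ≈ 255 - 27.569 = 227.431 → 227
G: 255 - (255-213)×(255-126)/255 = 255 - 5418/255 ≈ 255 - 21.247 = 233.753 → 234
B: 255 - (255-46)×(255-127)/255 = 255 - 26752/255 ≈ 255 - 104.910 = 150.090 → 150
= RGB(227, 234, 150)


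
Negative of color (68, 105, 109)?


Invert: (255-R, 255-G, 255-B)
R: 255-68 = 187
G: 255-105 = 150
B: 255-109 = 146
= RGB(187, 150, 146)


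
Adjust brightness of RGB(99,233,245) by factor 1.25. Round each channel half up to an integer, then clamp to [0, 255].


Multiply each channel by 1.25, round half up, clamp to [0, 255]
R: 99×1.25 = 123.75 → round → 124
G: 233×1.25 = 291.25 → round → 291 → clamp → 255
B: 245×1.25 = 306.25 → round → 306 → clamp → 255
= RGB(124, 255, 255)


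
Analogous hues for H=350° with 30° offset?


Base hue: 350°
Left analog: (350 - 30) mod 360 = 320°
Right analog: (350 + 30) mod 360 = 20°
Analogous hues = 320° and 20°


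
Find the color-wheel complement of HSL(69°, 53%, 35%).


Complement = opposite side of color wheel = hue + 180°
H' = (69 + 180) mod 360 = 249°
S and L unchanged.
= HSL(249°, 53%, 35%)


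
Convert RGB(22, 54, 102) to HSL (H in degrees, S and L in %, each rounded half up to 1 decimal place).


Normalize: R'=22/255≈0.0863, G'=54/255≈0.2118, B'=102/255≈0.4000
Max=102/255, Min=22/255, Δ=Max-Min=80/255
L = (Max+Min)/2 = (102+22)/510 = 124/510 = 0.24313… → L = 24.3%
L ≤ 0.5 → S = Δ/(Max+Min) = 80/(102+22) = 80/124 = 0.64516… → S = 64.5%
(the 1/255 factors cancel in S and H, so raw channel differences can be used)
Max is B' → H = 60 × ((R-G)/Δ + 4) = 60 × ((22-54)/80 + 4)
  -32/80 + 4 = -0.4 + 4 = 3.6
  H = 60 × 3.6 = 216° → H = 216.0°
= HSL(216.0°, 64.5%, 24.3%)


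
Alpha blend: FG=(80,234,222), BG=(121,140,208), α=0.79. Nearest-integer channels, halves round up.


C = α×F + (1-α)×B, with 1-α = 0.21
R: 0.79×80 + 0.21×121 = 63.20 + 25.41 = 88.61 → 89
G: 0.79×234 + 0.21×140 = 184.86 + 29.40 = 214.26 → 214
B: 0.79×222 + 0.21×208 = 175.38 + 43.68 = 219.06 → 219
= RGB(89, 214, 219)


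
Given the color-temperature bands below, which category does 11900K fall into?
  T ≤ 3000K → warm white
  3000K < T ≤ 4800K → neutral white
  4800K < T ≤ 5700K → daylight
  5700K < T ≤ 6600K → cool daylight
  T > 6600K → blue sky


Temperature: 11900K
11900K > 6600K → blue sky
Classification: blue sky


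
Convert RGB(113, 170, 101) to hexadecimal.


R = 113 → 71 (hex)
G = 170 → AA (hex)
B = 101 → 65 (hex)
Hex = #71AA65


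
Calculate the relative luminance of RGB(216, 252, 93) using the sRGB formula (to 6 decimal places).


Linearize each channel (sRGB transfer function): c = v/255; c_lin = c/12.92 if c ≤ 0.04045, else ((c+0.055)/1.055)^2.4
  R: 216/255 ≈ 0.847059 > 0.04045 → ((0.847059+0.055)/1.055)^2.4 ≈ 0.686685
  G: 252/255 ≈ 0.988235 > 0.04045 → ((0.988235+0.055)/1.055)^2.4 ≈ 0.973445
  B: 93/255 ≈ 0.364706 > 0.04045 → ((0.364706+0.055)/1.055)^2.4 ≈ 0.109462
R_lin = 0.686685, G_lin = 0.973445, B_lin = 0.109462
L = 0.2126×R + 0.7152×G + 0.0722×B
L = 0.2126×0.686685 + 0.7152×0.973445 + 0.0722×0.109462
L ≈ 0.850101


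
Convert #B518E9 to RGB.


B5 → 181 (R)
18 → 24 (G)
E9 → 233 (B)
= RGB(181, 24, 233)


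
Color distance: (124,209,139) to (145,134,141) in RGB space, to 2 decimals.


d = √[(R₁-R₂)² + (G₁-G₂)² + (B₁-B₂)²]
d = √[(124-145)² + (209-134)² + (139-141)²]
d = √[441 + 5625 + 4]
d = √6070
d ≈ 77.91


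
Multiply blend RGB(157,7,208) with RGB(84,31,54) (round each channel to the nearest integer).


Multiply: C = A×B/255, rounded to nearest integer
R: 157×84/255 = 13188/255 ≈ 51.718 → 52
G: 7×31/255 = 217/255 ≈ 0.851 → 1
B: 208×54/255 = 11232/255 ≈ 44.047 → 44
= RGB(52, 1, 44)


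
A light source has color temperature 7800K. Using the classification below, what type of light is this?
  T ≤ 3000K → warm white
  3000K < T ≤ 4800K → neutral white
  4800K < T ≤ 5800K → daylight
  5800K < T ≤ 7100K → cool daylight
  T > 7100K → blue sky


Temperature: 7800K
7800K > 7100K → blue sky
Classification: blue sky


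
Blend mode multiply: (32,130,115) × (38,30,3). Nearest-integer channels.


Multiply: C = A×B/255, rounded to nearest integer
R: 32×38/255 = 1216/255 ≈ 4.769 → 5
G: 130×30/255 = 3900/255 ≈ 15.294 → 15
B: 115×3/255 = 345/255 ≈ 1.353 → 1
= RGB(5, 15, 1)


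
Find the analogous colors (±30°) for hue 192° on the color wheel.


Base hue: 192°
Left analog: (192 - 30) mod 360 = 162°
Right analog: (192 + 30) mod 360 = 222°
Analogous hues = 162° and 222°


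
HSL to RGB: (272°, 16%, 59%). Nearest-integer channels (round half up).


H=272°, S=0.16, L=0.59
C = (1-|2L-1|)×S = (1-|0.18|)×0.16 = 0.1312
H' = H/60 = 272/60 ≈ 4.5333; X = C×(1-|H' mod 2 - 1|) ≈ 0.0700
m = L - C/2 = 0.59 - 0.0656 = 0.5244
Sector ⌊H'⌋ = 4 → (R',G',B') = (≈0.0700, 0.0, 0.1312)
RGB = ((R'+m)×255, (G'+m)×255, (B'+m)×255) = (151.5652, 133.722, 167.178)
Round half up → RGB(152, 134, 167)


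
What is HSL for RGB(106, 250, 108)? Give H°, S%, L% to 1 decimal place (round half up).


Normalize: R'=106/255≈0.4157, G'=250/255≈0.9804, B'=108/255≈0.4235
Max=250/255, Min=106/255, Δ=Max-Min=144/255
L = (Max+Min)/2 = (250+106)/510 = 356/510 = 0.69803… → L = 69.8%
L > 0.5 → S = Δ/(2-Max-Min) = 144/(510-250-106) = 144/154 = 0.93506… → S = 93.5%
(the 1/255 factors cancel in S and H, so raw channel differences can be used)
Max is G' → H = 60 × ((B-R)/Δ + 2) = 60 × ((108-106)/144 + 2)
  2/144 + 2 = 0.0138… + 2 = 2.0138…
  H = 60 × 2.0138… = 120.833…° → H = 120.8°
= HSL(120.8°, 93.5%, 69.8%)


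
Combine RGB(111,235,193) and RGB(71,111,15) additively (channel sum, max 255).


Additive: each channel = min(255, C₁+C₂)
R: 111+71 = 182 → 182
G: 235+111 = 346 → 255
B: 193+15 = 208 → 208
= RGB(182, 255, 208)


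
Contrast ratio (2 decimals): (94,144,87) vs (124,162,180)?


Linearize each sRGB channel c=v/255: c/12.92 if c ≤ 0.04045 else ((c+0.055)/1.055)^2.4
L = 0.2126×R_lin + 0.7152×G_lin + 0.0722×B_lin
Color 1 (94,144,87):
  R=94: 94/255≈0.3686 > 0.04045 → ((0.3686+0.055)/1.055)^2.4 ≈ 0.11193
  G=144: 144/255≈0.5647 > 0.04045 → ((0.5647+0.055)/1.055)^2.4 ≈ 0.27889
  B=87: 87/255≈0.3412 > 0.04045 → ((0.3412+0.055)/1.055)^2.4 ≈ 0.09531
  L1 = 0.2126×0.11193 + 0.7152×0.27889 + 0.0722×0.09531 ≈ 0.23014
Color 2 (124,162,180):
  R=124: 124/255≈0.4863 > 0.04045 → ((0.4863+0.055)/1.055)^2.4 ≈ 0.20156
  G=162: 162/255≈0.6353 > 0.04045 → ((0.6353+0.055)/1.055)^2.4 ≈ 0.36131
  B=180: 180/255≈0.7059 > 0.04045 → ((0.7059+0.055)/1.055)^2.4 ≈ 0.45641
  L2 = 0.2126×0.20156 + 0.7152×0.36131 + 0.0722×0.45641 ≈ 0.33421
Lighter = 0.33421, Darker = 0.23014
Ratio = (L_lighter + 0.05) / (L_darker + 0.05)
Ratio = (0.33421 + 0.05) / (0.23014 + 0.05) = 0.38421 / 0.28014 ≈ 1.3715
Ratio ≈ 1.37:1


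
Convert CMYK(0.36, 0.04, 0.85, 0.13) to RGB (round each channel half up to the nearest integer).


R = 255 × (1-C) × (1-K) = 255 × 0.64 × 0.87 = 141.984 → 142
G = 255 × (1-M) × (1-K) = 255 × 0.96 × 0.87 = 212.976 → 213
B = 255 × (1-Y) × (1-K) = 255 × 0.15 × 0.87 = 33.2775 → 33
= RGB(142, 213, 33)


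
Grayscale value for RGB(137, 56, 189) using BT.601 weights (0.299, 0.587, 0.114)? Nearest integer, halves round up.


Gray = 0.299×R + 0.587×G + 0.114×B
Gray = 0.299×137 + 0.587×56 + 0.114×189
Gray = 40.963 + 32.872 + 21.546
Gray = 95.381 → round half up → 95
Gray = 95


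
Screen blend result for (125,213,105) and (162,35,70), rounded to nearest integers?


Screen: C = 255 - (255-A)×(255-B)/255, rounded to nearest integer
R: 255 - (255-125)×(255-162)/255 = 255 - 12090/255 ≈ 255 - 47.412 = 207.588 → 208
G: 255 - (255-213)×(255-35)/255 = 255 - 9240/255 ≈ 255 - 36.235 = 218.765 → 219
B: 255 - (255-105)×(255-70)/255 = 255 - 27750/255 ≈ 255 - 108.824 = 146.176 → 146
= RGB(208, 219, 146)


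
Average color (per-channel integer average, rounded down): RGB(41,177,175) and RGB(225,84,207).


Midpoint: each channel = ⌊(C₁+C₂)/2⌋
R: ⌊(41+225)/2⌋ = 133
G: ⌊(177+84)/2⌋ = 130
B: ⌊(175+207)/2⌋ = 191
= RGB(133, 130, 191)


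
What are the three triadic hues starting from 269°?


Triadic: equally spaced at 120° intervals
H1 = 269°
H2 = (269 + 120) mod 360 = 29°
H3 = (269 + 240) mod 360 = 149°
Triadic = 269°, 29°, 149°


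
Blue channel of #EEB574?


Color: #EEB574
R = EE = 238
G = B5 = 181
B = 74 = 116
Blue = 116


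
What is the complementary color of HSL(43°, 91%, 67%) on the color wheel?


Complement = opposite side of color wheel = hue + 180°
H' = (43 + 180) mod 360 = 223°
S and L unchanged.
= HSL(223°, 91%, 67%)


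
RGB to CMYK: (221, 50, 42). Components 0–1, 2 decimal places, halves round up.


R'=221/255≈0.8667, G'=50/255≈0.1961, B'=42/255≈0.1647
K = 1 - max(R',G',B') = 1 - 221/255 = 34/255 = 0.13333… → 0.13
(1-R'-K)/(1-K) simplifies to (max-R)/max with max = 221:
C = (221-221)/221 = 0/221 = 0 → 0.00
M = (221-50)/221 = 171/221 = 0.77375… → 0.77
Y = (221-42)/221 = 179/221 = 0.80995… → 0.81
= CMYK(0.00, 0.77, 0.81, 0.13)


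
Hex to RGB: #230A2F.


23 → 35 (R)
0A → 10 (G)
2F → 47 (B)
= RGB(35, 10, 47)


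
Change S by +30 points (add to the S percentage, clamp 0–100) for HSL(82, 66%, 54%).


Original S = 66%
Adjustment = +30 percentage points
New S = 66 + (30) = 96
Clamp to [0, 100] → 96
= HSL(82°, 96%, 54%)


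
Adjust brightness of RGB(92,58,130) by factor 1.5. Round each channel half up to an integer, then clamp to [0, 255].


Multiply each channel by 1.5, round half up, clamp to [0, 255]
R: 92×1.5 = 138
G: 58×1.5 = 87
B: 130×1.5 = 195
= RGB(138, 87, 195)


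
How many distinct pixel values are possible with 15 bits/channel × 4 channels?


Total bits = 15 bits/channel × 4 channels = 60 bits
Distinct pixel values = 2^60
= 1,152,921,504,606,846,976 pixel values


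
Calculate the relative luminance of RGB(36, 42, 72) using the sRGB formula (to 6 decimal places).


Linearize each channel (sRGB transfer function): c = v/255; c_lin = c/12.92 if c ≤ 0.04045, else ((c+0.055)/1.055)^2.4
  R: 36/255 ≈ 0.141176 > 0.04045 → ((0.141176+0.055)/1.055)^2.4 ≈ 0.017642
  G: 42/255 ≈ 0.164706 > 0.04045 → ((0.164706+0.055)/1.055)^2.4 ≈ 0.023153
  B: 72/255 ≈ 0.282353 > 0.04045 → ((0.282353+0.055)/1.055)^2.4 ≈ 0.064803
R_lin = 0.017642, G_lin = 0.023153, B_lin = 0.064803
L = 0.2126×R + 0.7152×G + 0.0722×B
L = 0.2126×0.017642 + 0.7152×0.023153 + 0.0722×0.064803
L ≈ 0.024989


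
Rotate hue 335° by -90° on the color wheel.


New hue = (H + rotation) mod 360
New hue = (335 -90) mod 360
= 245 mod 360
= 245°


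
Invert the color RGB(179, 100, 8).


Invert: (255-R, 255-G, 255-B)
R: 255-179 = 76
G: 255-100 = 155
B: 255-8 = 247
= RGB(76, 155, 247)


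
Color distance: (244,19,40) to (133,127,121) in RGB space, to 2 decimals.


d = √[(R₁-R₂)² + (G₁-G₂)² + (B₁-B₂)²]
d = √[(244-133)² + (19-127)² + (40-121)²]
d = √[12321 + 11664 + 6561]
d = √30546
d ≈ 174.77


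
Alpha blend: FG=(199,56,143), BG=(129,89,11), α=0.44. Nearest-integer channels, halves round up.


C = α×F + (1-α)×B, with 1-α = 0.56
R: 0.44×199 + 0.56×129 = 87.56 + 72.24 = 159.80 → 160
G: 0.44×56 + 0.56×89 = 24.64 + 49.84 = 74.48 → 74
B: 0.44×143 + 0.56×11 = 62.92 + 6.16 = 69.08 → 69
= RGB(160, 74, 69)


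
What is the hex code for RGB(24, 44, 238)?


R = 24 → 18 (hex)
G = 44 → 2C (hex)
B = 238 → EE (hex)
Hex = #182CEE


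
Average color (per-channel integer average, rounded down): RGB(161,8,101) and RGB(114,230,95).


Midpoint: each channel = ⌊(C₁+C₂)/2⌋
R: ⌊(161+114)/2⌋ = 137
G: ⌊(8+230)/2⌋ = 119
B: ⌊(101+95)/2⌋ = 98
= RGB(137, 119, 98)


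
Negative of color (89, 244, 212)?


Invert: (255-R, 255-G, 255-B)
R: 255-89 = 166
G: 255-244 = 11
B: 255-212 = 43
= RGB(166, 11, 43)


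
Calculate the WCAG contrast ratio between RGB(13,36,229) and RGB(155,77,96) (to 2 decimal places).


Linearize each sRGB channel c=v/255: c/12.92 if c ≤ 0.04045 else ((c+0.055)/1.055)^2.4
L = 0.2126×R_lin + 0.7152×G_lin + 0.0722×B_lin
Color 1 (13,36,229):
  R=13: 13/255≈0.0510 > 0.04045 → ((0.0510+0.055)/1.055)^2.4 ≈ 0.00402
  G=36: 36/255≈0.1412 > 0.04045 → ((0.1412+0.055)/1.055)^2.4 ≈ 0.01764
  B=229: 229/255≈0.8980 > 0.04045 → ((0.8980+0.055)/1.055)^2.4 ≈ 0.78354
  L1 = 0.2126×0.00402 + 0.7152×0.01764 + 0.0722×0.78354 ≈ 0.07004
Color 2 (155,77,96):
  R=155: 155/255≈0.6078 > 0.04045 → ((0.6078+0.055)/1.055)^2.4 ≈ 0.32778
  G=77: 77/255≈0.3020 > 0.04045 → ((0.3020+0.055)/1.055)^2.4 ≈ 0.07421
  B=96: 96/255≈0.3765 > 0.04045 → ((0.3765+0.055)/1.055)^2.4 ≈ 0.11697
  L2 = 0.2126×0.32778 + 0.7152×0.07421 + 0.0722×0.11697 ≈ 0.13121
Lighter = 0.13121, Darker = 0.07004
Ratio = (L_lighter + 0.05) / (L_darker + 0.05)
Ratio = (0.13121 + 0.05) / (0.07004 + 0.05) = 0.18121 / 0.12004 ≈ 1.5095
Ratio ≈ 1.51:1


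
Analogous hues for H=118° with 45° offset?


Base hue: 118°
Left analog: (118 - 45) mod 360 = 73°
Right analog: (118 + 45) mod 360 = 163°
Analogous hues = 73° and 163°


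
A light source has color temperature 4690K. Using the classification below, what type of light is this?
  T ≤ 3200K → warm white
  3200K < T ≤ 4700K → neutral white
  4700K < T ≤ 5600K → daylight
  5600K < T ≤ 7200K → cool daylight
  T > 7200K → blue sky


Temperature: 4690K
3200K < 4690K ≤ 4700K → neutral white
Classification: neutral white


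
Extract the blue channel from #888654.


Color: #888654
R = 88 = 136
G = 86 = 134
B = 54 = 84
Blue = 84


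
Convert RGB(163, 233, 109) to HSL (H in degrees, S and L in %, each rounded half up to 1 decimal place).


Normalize: R'=163/255≈0.6392, G'=233/255≈0.9137, B'=109/255≈0.4275
Max=233/255, Min=109/255, Δ=Max-Min=124/255
L = (Max+Min)/2 = (233+109)/510 = 342/510 = 0.67058… → L = 67.1%
L > 0.5 → S = Δ/(2-Max-Min) = 124/(510-233-109) = 124/168 = 0.73809… → S = 73.8%
(the 1/255 factors cancel in S and H, so raw channel differences can be used)
Max is G' → H = 60 × ((B-R)/Δ + 2) = 60 × ((109-163)/124 + 2)
  -54/124 + 2 = -0.4354… + 2 = 1.5645…
  H = 60 × 1.5645… = 93.870…° → H = 93.9°
= HSL(93.9°, 73.8%, 67.1%)


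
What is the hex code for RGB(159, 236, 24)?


R = 159 → 9F (hex)
G = 236 → EC (hex)
B = 24 → 18 (hex)
Hex = #9FEC18


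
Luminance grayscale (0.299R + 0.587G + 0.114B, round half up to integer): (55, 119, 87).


Gray = 0.299×R + 0.587×G + 0.114×B
Gray = 0.299×55 + 0.587×119 + 0.114×87
Gray = 16.445 + 69.853 + 9.918
Gray = 96.216 → round half up → 96
Gray = 96


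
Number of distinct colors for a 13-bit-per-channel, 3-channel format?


Total bits = 13 bits/channel × 3 channels = 39 bits
Distinct colors = 2^39
= 549,755,813,888 colors


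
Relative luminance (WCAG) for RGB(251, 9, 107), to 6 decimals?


Linearize each channel (sRGB transfer function): c = v/255; c_lin = c/12.92 if c ≤ 0.04045, else ((c+0.055)/1.055)^2.4
  R: 251/255 ≈ 0.984314 > 0.04045 → ((0.984314+0.055)/1.055)^2.4 ≈ 0.964686
  G: 9/255 ≈ 0.035294 ≤ 0.04045 → 0.035294/12.92 ≈ 0.002732
  B: 107/255 ≈ 0.419608 > 0.04045 → ((0.419608+0.055)/1.055)^2.4 ≈ 0.147027
R_lin = 0.964686, G_lin = 0.002732, B_lin = 0.147027
L = 0.2126×R + 0.7152×G + 0.0722×B
L = 0.2126×0.964686 + 0.7152×0.002732 + 0.0722×0.147027
L ≈ 0.217661


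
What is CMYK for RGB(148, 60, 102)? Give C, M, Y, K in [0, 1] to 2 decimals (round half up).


R'=148/255≈0.5804, G'=60/255≈0.2353, B'=102/255≈0.4000
K = 1 - max(R',G',B') = 1 - 148/255 = 107/255 = 0.41960… → 0.42
(1-R'-K)/(1-K) simplifies to (max-R)/max with max = 148:
C = (148-148)/148 = 0/148 = 0 → 0.00
M = (148-60)/148 = 88/148 = 0.59459… → 0.59
Y = (148-102)/148 = 46/148 = 0.31081… → 0.31
= CMYK(0.00, 0.59, 0.31, 0.42)


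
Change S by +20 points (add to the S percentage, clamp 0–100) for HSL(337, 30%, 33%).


Original S = 30%
Adjustment = +20 percentage points
New S = 30 + (20) = 50
Clamp to [0, 100] → 50
= HSL(337°, 50%, 33%)


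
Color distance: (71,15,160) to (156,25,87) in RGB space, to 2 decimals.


d = √[(R₁-R₂)² + (G₁-G₂)² + (B₁-B₂)²]
d = √[(71-156)² + (15-25)² + (160-87)²]
d = √[7225 + 100 + 5329]
d = √12654
d ≈ 112.49


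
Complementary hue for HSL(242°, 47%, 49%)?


Complement = opposite side of color wheel = hue + 180°
H' = (242 + 180) mod 360 = 62°
S and L unchanged.
= HSL(62°, 47%, 49%)


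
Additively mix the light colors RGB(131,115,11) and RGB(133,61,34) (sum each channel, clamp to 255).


Additive: each channel = min(255, C₁+C₂)
R: 131+133 = 264 → 255
G: 115+61 = 176 → 176
B: 11+34 = 45 → 45
= RGB(255, 176, 45)


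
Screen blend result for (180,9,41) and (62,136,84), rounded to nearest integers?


Screen: C = 255 - (255-A)×(255-B)/255, rounded to nearest integer
R: 255 - (255-180)×(255-62)/255 = 255 - 14475/255 ≈ 255 - 56.765 = 198.235 → 198
G: 255 - (255-9)×(255-136)/255 = 255 - 29274/255 ≈ 255 - 114.800 = 140.200 → 140
B: 255 - (255-41)×(255-84)/255 = 255 - 36594/255 ≈ 255 - 143.506 = 111.494 → 111
= RGB(198, 140, 111)


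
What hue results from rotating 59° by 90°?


New hue = (H + rotation) mod 360
New hue = (59 + 90) mod 360
= 149 mod 360
= 149°


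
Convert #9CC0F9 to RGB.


9C → 156 (R)
C0 → 192 (G)
F9 → 249 (B)
= RGB(156, 192, 249)


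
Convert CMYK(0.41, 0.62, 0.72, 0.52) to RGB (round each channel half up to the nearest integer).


R = 255 × (1-C) × (1-K) = 255 × 0.59 × 0.48 = 72.216 → 72
G = 255 × (1-M) × (1-K) = 255 × 0.38 × 0.48 = 46.512 → 47
B = 255 × (1-Y) × (1-K) = 255 × 0.28 × 0.48 = 34.272 → 34
= RGB(72, 47, 34)


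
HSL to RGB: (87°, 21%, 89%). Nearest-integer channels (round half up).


H=87°, S=0.21, L=0.89
C = (1-|2L-1|)×S = (1-|0.78|)×0.21 = 0.0462
H' = H/60 = 87/60 ≈ 1.4500; X = C×(1-|H' mod 2 - 1|) = 0.02541
m = L - C/2 = 0.89 - 0.0231 = 0.8669
Sector ⌊H'⌋ = 1 → (R',G',B') = (0.02541, 0.0462, 0.0)
RGB = ((R'+m)×255, (G'+m)×255, (B'+m)×255) = (227.53905, 232.8405, 221.0595)
Round half up → RGB(228, 233, 221)


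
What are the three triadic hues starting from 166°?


Triadic: equally spaced at 120° intervals
H1 = 166°
H2 = (166 + 120) mod 360 = 286°
H3 = (166 + 240) mod 360 = 46°
Triadic = 166°, 286°, 46°


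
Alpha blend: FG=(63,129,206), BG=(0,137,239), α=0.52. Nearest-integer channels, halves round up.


C = α×F + (1-α)×B, with 1-α = 0.48
R: 0.52×63 + 0.48×0 = 32.76 + 0.00 = 32.76 → 33
G: 0.52×129 + 0.48×137 = 67.08 + 65.76 = 132.84 → 133
B: 0.52×206 + 0.48×239 = 107.12 + 114.72 = 221.84 → 222
= RGB(33, 133, 222)


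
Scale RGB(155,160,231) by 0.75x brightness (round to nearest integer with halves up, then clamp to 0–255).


Multiply each channel by 0.75, round half up, clamp to [0, 255]
R: 155×0.75 = 116.25 → round → 116
G: 160×0.75 = 120
B: 231×0.75 = 173.25 → round → 173
= RGB(116, 120, 173)


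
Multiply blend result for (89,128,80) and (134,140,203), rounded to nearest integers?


Multiply: C = A×B/255, rounded to nearest integer
R: 89×134/255 = 11926/255 ≈ 46.769 → 47
G: 128×140/255 = 17920/255 ≈ 70.275 → 70
B: 80×203/255 = 16240/255 ≈ 63.686 → 64
= RGB(47, 70, 64)


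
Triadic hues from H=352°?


Triadic: equally spaced at 120° intervals
H1 = 352°
H2 = (352 + 120) mod 360 = 112°
H3 = (352 + 240) mod 360 = 232°
Triadic = 352°, 112°, 232°


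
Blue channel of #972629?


Color: #972629
R = 97 = 151
G = 26 = 38
B = 29 = 41
Blue = 41


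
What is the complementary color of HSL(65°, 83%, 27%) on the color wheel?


Complement = opposite side of color wheel = hue + 180°
H' = (65 + 180) mod 360 = 245°
S and L unchanged.
= HSL(245°, 83%, 27%)


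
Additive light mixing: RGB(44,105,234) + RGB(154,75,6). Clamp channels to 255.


Additive: each channel = min(255, C₁+C₂)
R: 44+154 = 198 → 198
G: 105+75 = 180 → 180
B: 234+6 = 240 → 240
= RGB(198, 180, 240)


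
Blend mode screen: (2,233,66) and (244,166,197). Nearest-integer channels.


Screen: C = 255 - (255-A)×(255-B)/255, rounded to nearest integer
R: 255 - (255-2)×(255-244)/255 = 255 - 2783/255 ≈ 255 - 10.914 = 244.086 → 244
G: 255 - (255-233)×(255-166)/255 = 255 - 1958/255 ≈ 255 - 7.678 = 247.322 → 247
B: 255 - (255-66)×(255-197)/255 = 255 - 10962/255 ≈ 255 - 42.988 = 212.012 → 212
= RGB(244, 247, 212)
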